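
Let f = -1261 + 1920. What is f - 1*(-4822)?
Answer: 5481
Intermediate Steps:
f = 659
f - 1*(-4822) = 659 - 1*(-4822) = 659 + 4822 = 5481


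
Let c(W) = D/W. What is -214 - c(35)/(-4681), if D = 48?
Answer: -35060642/163835 ≈ -214.00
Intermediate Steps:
c(W) = 48/W
-214 - c(35)/(-4681) = -214 - 48/35/(-4681) = -214 - 48*(1/35)*(-1)/4681 = -214 - 48*(-1)/(35*4681) = -214 - 1*(-48/163835) = -214 + 48/163835 = -35060642/163835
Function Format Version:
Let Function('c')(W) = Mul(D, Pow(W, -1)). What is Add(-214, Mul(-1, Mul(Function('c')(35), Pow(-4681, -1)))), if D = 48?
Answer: Rational(-35060642, 163835) ≈ -214.00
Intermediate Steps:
Function('c')(W) = Mul(48, Pow(W, -1))
Add(-214, Mul(-1, Mul(Function('c')(35), Pow(-4681, -1)))) = Add(-214, Mul(-1, Mul(Mul(48, Pow(35, -1)), Pow(-4681, -1)))) = Add(-214, Mul(-1, Mul(Mul(48, Rational(1, 35)), Rational(-1, 4681)))) = Add(-214, Mul(-1, Mul(Rational(48, 35), Rational(-1, 4681)))) = Add(-214, Mul(-1, Rational(-48, 163835))) = Add(-214, Rational(48, 163835)) = Rational(-35060642, 163835)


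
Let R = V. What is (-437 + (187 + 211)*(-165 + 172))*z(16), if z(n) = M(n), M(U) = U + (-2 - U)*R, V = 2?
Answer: -46980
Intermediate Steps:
R = 2
M(U) = -4 - U (M(U) = U + (-2 - U)*2 = U + (-4 - 2*U) = -4 - U)
z(n) = -4 - n
(-437 + (187 + 211)*(-165 + 172))*z(16) = (-437 + (187 + 211)*(-165 + 172))*(-4 - 1*16) = (-437 + 398*7)*(-4 - 16) = (-437 + 2786)*(-20) = 2349*(-20) = -46980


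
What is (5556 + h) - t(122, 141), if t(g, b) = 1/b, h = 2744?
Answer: 1170299/141 ≈ 8300.0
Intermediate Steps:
(5556 + h) - t(122, 141) = (5556 + 2744) - 1/141 = 8300 - 1*1/141 = 8300 - 1/141 = 1170299/141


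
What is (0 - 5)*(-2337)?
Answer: 11685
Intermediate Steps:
(0 - 5)*(-2337) = -5*(-2337) = 11685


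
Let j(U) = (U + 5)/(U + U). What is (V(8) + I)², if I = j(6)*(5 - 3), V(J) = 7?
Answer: 2809/36 ≈ 78.028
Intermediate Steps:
j(U) = (5 + U)/(2*U) (j(U) = (5 + U)/((2*U)) = (5 + U)*(1/(2*U)) = (5 + U)/(2*U))
I = 11/6 (I = ((½)*(5 + 6)/6)*(5 - 3) = ((½)*(⅙)*11)*2 = (11/12)*2 = 11/6 ≈ 1.8333)
(V(8) + I)² = (7 + 11/6)² = (53/6)² = 2809/36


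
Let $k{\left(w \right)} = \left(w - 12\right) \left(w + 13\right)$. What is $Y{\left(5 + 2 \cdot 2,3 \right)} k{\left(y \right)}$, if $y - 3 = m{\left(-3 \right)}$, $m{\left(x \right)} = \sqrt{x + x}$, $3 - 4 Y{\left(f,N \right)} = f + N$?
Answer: $\frac{675}{2} - \frac{63 i \sqrt{6}}{4} \approx 337.5 - 38.579 i$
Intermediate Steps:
$Y{\left(f,N \right)} = \frac{3}{4} - \frac{N}{4} - \frac{f}{4}$ ($Y{\left(f,N \right)} = \frac{3}{4} - \frac{f + N}{4} = \frac{3}{4} - \frac{N + f}{4} = \frac{3}{4} - \left(\frac{N}{4} + \frac{f}{4}\right) = \frac{3}{4} - \frac{N}{4} - \frac{f}{4}$)
$m{\left(x \right)} = \sqrt{2} \sqrt{x}$ ($m{\left(x \right)} = \sqrt{2 x} = \sqrt{2} \sqrt{x}$)
$y = 3 + i \sqrt{6}$ ($y = 3 + \sqrt{2} \sqrt{-3} = 3 + \sqrt{2} i \sqrt{3} = 3 + i \sqrt{6} \approx 3.0 + 2.4495 i$)
$k{\left(w \right)} = \left(-12 + w\right) \left(13 + w\right)$
$Y{\left(5 + 2 \cdot 2,3 \right)} k{\left(y \right)} = \left(\frac{3}{4} - \frac{3}{4} - \frac{5 + 2 \cdot 2}{4}\right) \left(-156 + \left(3 + i \sqrt{6}\right) + \left(3 + i \sqrt{6}\right)^{2}\right) = \left(\frac{3}{4} - \frac{3}{4} - \frac{5 + 4}{4}\right) \left(-153 + \left(3 + i \sqrt{6}\right)^{2} + i \sqrt{6}\right) = \left(\frac{3}{4} - \frac{3}{4} - \frac{9}{4}\right) \left(-153 + \left(3 + i \sqrt{6}\right)^{2} + i \sqrt{6}\right) = - \frac{9 \left(-153 + \left(3 + i \sqrt{6}\right)^{2} + i \sqrt{6}\right)}{4} = \frac{1377}{4} - \frac{9 \left(3 + i \sqrt{6}\right)^{2}}{4} - \frac{9 i \sqrt{6}}{4}$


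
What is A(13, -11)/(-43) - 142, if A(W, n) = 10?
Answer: -6116/43 ≈ -142.23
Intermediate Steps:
A(13, -11)/(-43) - 142 = 10/(-43) - 142 = -1/43*10 - 142 = -10/43 - 142 = -6116/43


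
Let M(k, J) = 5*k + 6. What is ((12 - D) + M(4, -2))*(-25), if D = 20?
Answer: -450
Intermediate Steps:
M(k, J) = 6 + 5*k
((12 - D) + M(4, -2))*(-25) = ((12 - 1*20) + (6 + 5*4))*(-25) = ((12 - 20) + (6 + 20))*(-25) = (-8 + 26)*(-25) = 18*(-25) = -450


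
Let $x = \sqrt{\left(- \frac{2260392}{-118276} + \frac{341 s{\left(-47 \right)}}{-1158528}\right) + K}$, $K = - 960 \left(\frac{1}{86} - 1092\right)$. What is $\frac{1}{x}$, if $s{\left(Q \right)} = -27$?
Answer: $\frac{8 \sqrt{32637175632723444210151626}}{46794504724287837} \approx 0.00097668$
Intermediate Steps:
$K = \frac{45077280}{43}$ ($K = - 960 \left(\frac{1}{86} - 1092\right) = \left(-960\right) \left(- \frac{93911}{86}\right) = \frac{45077280}{43} \approx 1.0483 \cdot 10^{6}$)
$x = \frac{11 \sqrt{32637175632723444210151626}}{61376255024}$ ($x = \sqrt{\left(- \frac{2260392}{-118276} + \frac{341 \left(-27\right)}{-1158528}\right) + \frac{45077280}{43}} = \sqrt{\left(\left(-2260392\right) \left(- \frac{1}{118276}\right) - - \frac{3069}{386176}\right) + \frac{45077280}{43}} = \sqrt{\left(\frac{565098}{29569} + \frac{3069}{386176}\right) + \frac{45077280}{43}} = \sqrt{\frac{218318032509}{11418838144} + \frac{45077280}{43}} = \sqrt{\frac{514739551967166207}{491010040192}} = \frac{11 \sqrt{32637175632723444210151626}}{61376255024} \approx 1023.9$)
$\frac{1}{x} = \frac{1}{\frac{11}{61376255024} \sqrt{32637175632723444210151626}} = \frac{8 \sqrt{32637175632723444210151626}}{46794504724287837}$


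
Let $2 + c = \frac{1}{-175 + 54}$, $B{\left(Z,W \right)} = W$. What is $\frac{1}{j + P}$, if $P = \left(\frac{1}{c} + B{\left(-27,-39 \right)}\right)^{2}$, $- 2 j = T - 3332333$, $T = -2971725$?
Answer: $\frac{59049}{186216282025} \approx 3.171 \cdot 10^{-7}$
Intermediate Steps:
$j = 3152029$ ($j = - \frac{-2971725 - 3332333}{2} = \left(- \frac{1}{2}\right) \left(-6304058\right) = 3152029$)
$c = - \frac{243}{121}$ ($c = -2 + \frac{1}{-175 + 54} = -2 + \frac{1}{-121} = -2 - \frac{1}{121} = - \frac{243}{121} \approx -2.0083$)
$P = \frac{92121604}{59049}$ ($P = \left(\frac{1}{- \frac{243}{121}} - 39\right)^{2} = \left(- \frac{121}{243} - 39\right)^{2} = \left(- \frac{9598}{243}\right)^{2} = \frac{92121604}{59049} \approx 1560.1$)
$\frac{1}{j + P} = \frac{1}{3152029 + \frac{92121604}{59049}} = \frac{1}{\frac{186216282025}{59049}} = \frac{59049}{186216282025}$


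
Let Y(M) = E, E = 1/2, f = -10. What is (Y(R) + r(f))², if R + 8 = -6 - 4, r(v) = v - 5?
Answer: 841/4 ≈ 210.25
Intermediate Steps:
r(v) = -5 + v
R = -18 (R = -8 + (-6 - 4) = -8 - 10 = -18)
E = ½ ≈ 0.50000
Y(M) = ½
(Y(R) + r(f))² = (½ + (-5 - 10))² = (½ - 15)² = (-29/2)² = 841/4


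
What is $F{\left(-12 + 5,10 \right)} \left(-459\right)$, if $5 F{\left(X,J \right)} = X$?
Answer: $\frac{3213}{5} \approx 642.6$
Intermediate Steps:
$F{\left(X,J \right)} = \frac{X}{5}$
$F{\left(-12 + 5,10 \right)} \left(-459\right) = \frac{-12 + 5}{5} \left(-459\right) = \frac{1}{5} \left(-7\right) \left(-459\right) = \left(- \frac{7}{5}\right) \left(-459\right) = \frac{3213}{5}$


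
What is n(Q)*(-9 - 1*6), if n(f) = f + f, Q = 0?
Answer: 0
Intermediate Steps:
n(f) = 2*f
n(Q)*(-9 - 1*6) = (2*0)*(-9 - 1*6) = 0*(-9 - 6) = 0*(-15) = 0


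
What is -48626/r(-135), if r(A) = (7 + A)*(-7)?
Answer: -24313/448 ≈ -54.270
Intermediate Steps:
r(A) = -49 - 7*A
-48626/r(-135) = -48626/(-49 - 7*(-135)) = -48626/(-49 + 945) = -48626/896 = -48626*1/896 = -24313/448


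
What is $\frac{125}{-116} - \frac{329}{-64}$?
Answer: $\frac{7541}{1856} \approx 4.063$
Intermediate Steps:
$\frac{125}{-116} - \frac{329}{-64} = 125 \left(- \frac{1}{116}\right) - - \frac{329}{64} = - \frac{125}{116} + \frac{329}{64} = \frac{7541}{1856}$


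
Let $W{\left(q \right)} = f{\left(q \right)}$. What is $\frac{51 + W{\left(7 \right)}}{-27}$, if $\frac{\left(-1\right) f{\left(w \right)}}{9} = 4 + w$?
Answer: $\frac{16}{9} \approx 1.7778$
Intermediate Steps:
$f{\left(w \right)} = -36 - 9 w$ ($f{\left(w \right)} = - 9 \left(4 + w\right) = -36 - 9 w$)
$W{\left(q \right)} = -36 - 9 q$
$\frac{51 + W{\left(7 \right)}}{-27} = \frac{51 - 99}{-27} = \left(51 - 99\right) \left(- \frac{1}{27}\right) = \left(-48\right) \left(- \frac{1}{27}\right) = \frac{16}{9}$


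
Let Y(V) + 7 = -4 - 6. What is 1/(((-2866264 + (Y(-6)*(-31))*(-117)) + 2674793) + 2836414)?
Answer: 1/2583284 ≈ 3.8710e-7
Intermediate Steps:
Y(V) = -17 (Y(V) = -7 + (-4 - 6) = -7 - 10 = -17)
1/(((-2866264 + (Y(-6)*(-31))*(-117)) + 2674793) + 2836414) = 1/(((-2866264 - 17*(-31)*(-117)) + 2674793) + 2836414) = 1/(((-2866264 + 527*(-117)) + 2674793) + 2836414) = 1/(((-2866264 - 61659) + 2674793) + 2836414) = 1/((-2927923 + 2674793) + 2836414) = 1/(-253130 + 2836414) = 1/2583284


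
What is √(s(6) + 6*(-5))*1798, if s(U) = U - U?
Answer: 1798*I*√30 ≈ 9848.0*I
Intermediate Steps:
s(U) = 0
√(s(6) + 6*(-5))*1798 = √(0 + 6*(-5))*1798 = √(0 - 30)*1798 = √(-30)*1798 = (I*√30)*1798 = 1798*I*√30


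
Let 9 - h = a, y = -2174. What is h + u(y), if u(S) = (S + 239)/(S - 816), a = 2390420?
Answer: -1429465391/598 ≈ -2.3904e+6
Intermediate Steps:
h = -2390411 (h = 9 - 1*2390420 = 9 - 2390420 = -2390411)
u(S) = (239 + S)/(-816 + S)
h + u(y) = -2390411 + (239 - 2174)/(-816 - 2174) = -2390411 - 1935/(-2990) = -2390411 - 1/2990*(-1935) = -2390411 + 387/598 = -1429465391/598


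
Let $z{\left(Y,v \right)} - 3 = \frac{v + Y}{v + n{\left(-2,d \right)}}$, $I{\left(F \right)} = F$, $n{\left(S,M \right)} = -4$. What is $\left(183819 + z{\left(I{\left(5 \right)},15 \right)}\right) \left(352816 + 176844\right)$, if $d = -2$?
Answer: $\frac{1071005358920}{11} \approx 9.7364 \cdot 10^{10}$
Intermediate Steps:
$z{\left(Y,v \right)} = 3 + \frac{Y + v}{-4 + v}$ ($z{\left(Y,v \right)} = 3 + \frac{v + Y}{v - 4} = 3 + \frac{Y + v}{-4 + v}$)
$\left(183819 + z{\left(I{\left(5 \right)},15 \right)}\right) \left(352816 + 176844\right) = \left(183819 + \frac{-12 + 5 + 4 \cdot 15}{-4 + 15}\right) \left(352816 + 176844\right) = \left(183819 + \frac{-12 + 5 + 60}{11}\right) 529660 = \left(183819 + \frac{1}{11} \cdot 53\right) 529660 = \left(183819 + \frac{53}{11}\right) 529660 = \frac{2022062}{11} \cdot 529660 = \frac{1071005358920}{11}$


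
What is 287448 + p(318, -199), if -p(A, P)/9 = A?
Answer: 284586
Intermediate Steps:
p(A, P) = -9*A
287448 + p(318, -199) = 287448 - 9*318 = 287448 - 2862 = 284586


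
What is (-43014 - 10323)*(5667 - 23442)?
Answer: 948065175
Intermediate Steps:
(-43014 - 10323)*(5667 - 23442) = -53337*(-17775) = 948065175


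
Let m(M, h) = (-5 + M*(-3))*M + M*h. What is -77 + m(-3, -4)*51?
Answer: -77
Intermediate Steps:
m(M, h) = M*h + M*(-5 - 3*M) (m(M, h) = (-5 - 3*M)*M + M*h = M*(-5 - 3*M) + M*h = M*h + M*(-5 - 3*M))
-77 + m(-3, -4)*51 = -77 - 3*(-5 - 4 - 3*(-3))*51 = -77 - 3*(-5 - 4 + 9)*51 = -77 - 3*0*51 = -77 + 0*51 = -77 + 0 = -77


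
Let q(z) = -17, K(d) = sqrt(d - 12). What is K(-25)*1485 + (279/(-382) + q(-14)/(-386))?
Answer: -25300/36863 + 1485*I*sqrt(37) ≈ -0.68633 + 9032.9*I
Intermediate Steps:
K(d) = sqrt(-12 + d)
K(-25)*1485 + (279/(-382) + q(-14)/(-386)) = sqrt(-12 - 25)*1485 + (279/(-382) - 17/(-386)) = sqrt(-37)*1485 + (279*(-1/382) - 17*(-1/386)) = (I*sqrt(37))*1485 + (-279/382 + 17/386) = 1485*I*sqrt(37) - 25300/36863 = -25300/36863 + 1485*I*sqrt(37)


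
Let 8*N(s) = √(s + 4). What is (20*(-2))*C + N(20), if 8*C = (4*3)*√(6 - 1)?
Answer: -60*√5 + √6/4 ≈ -133.55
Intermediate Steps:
C = 3*√5/2 (C = ((4*3)*√(6 - 1))/8 = (12*√5)/8 = 3*√5/2 ≈ 3.3541)
N(s) = √(4 + s)/8 (N(s) = √(s + 4)/8 = √(4 + s)/8)
(20*(-2))*C + N(20) = (20*(-2))*(3*√5/2) + √(4 + 20)/8 = -60*√5 + √24/8 = -60*√5 + (2*√6)/8 = -60*√5 + √6/4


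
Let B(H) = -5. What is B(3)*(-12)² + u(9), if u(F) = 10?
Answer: -710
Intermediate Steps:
B(3)*(-12)² + u(9) = -5*(-12)² + 10 = -5*144 + 10 = -720 + 10 = -710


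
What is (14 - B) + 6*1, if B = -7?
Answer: 27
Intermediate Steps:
(14 - B) + 6*1 = (14 - 1*(-7)) + 6*1 = (14 + 7) + 6 = 21 + 6 = 27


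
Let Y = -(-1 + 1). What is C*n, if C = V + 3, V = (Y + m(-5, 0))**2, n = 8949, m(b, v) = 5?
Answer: 250572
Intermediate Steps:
Y = 0 (Y = -1*0 = 0)
V = 25 (V = (0 + 5)**2 = 5**2 = 25)
C = 28 (C = 25 + 3 = 28)
C*n = 28*8949 = 250572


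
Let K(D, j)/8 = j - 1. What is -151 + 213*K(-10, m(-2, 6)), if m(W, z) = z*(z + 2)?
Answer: 79937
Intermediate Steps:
m(W, z) = z*(2 + z)
K(D, j) = -8 + 8*j (K(D, j) = 8*(j - 1) = 8*(-1 + j) = -8 + 8*j)
-151 + 213*K(-10, m(-2, 6)) = -151 + 213*(-8 + 8*(6*(2 + 6))) = -151 + 213*(-8 + 8*(6*8)) = -151 + 213*(-8 + 8*48) = -151 + 213*(-8 + 384) = -151 + 213*376 = -151 + 80088 = 79937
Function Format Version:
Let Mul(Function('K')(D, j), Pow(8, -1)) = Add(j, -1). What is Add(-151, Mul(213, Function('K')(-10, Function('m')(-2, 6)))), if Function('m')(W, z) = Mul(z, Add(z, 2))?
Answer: 79937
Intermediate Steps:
Function('m')(W, z) = Mul(z, Add(2, z))
Function('K')(D, j) = Add(-8, Mul(8, j)) (Function('K')(D, j) = Mul(8, Add(j, -1)) = Mul(8, Add(-1, j)) = Add(-8, Mul(8, j)))
Add(-151, Mul(213, Function('K')(-10, Function('m')(-2, 6)))) = Add(-151, Mul(213, Add(-8, Mul(8, Mul(6, Add(2, 6)))))) = Add(-151, Mul(213, Add(-8, Mul(8, Mul(6, 8))))) = Add(-151, Mul(213, Add(-8, Mul(8, 48)))) = Add(-151, Mul(213, Add(-8, 384))) = Add(-151, Mul(213, 376)) = Add(-151, 80088) = 79937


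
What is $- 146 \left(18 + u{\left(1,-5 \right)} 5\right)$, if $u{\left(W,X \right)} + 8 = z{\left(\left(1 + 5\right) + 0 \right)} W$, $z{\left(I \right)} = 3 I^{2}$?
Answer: $-75628$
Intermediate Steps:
$u{\left(W,X \right)} = -8 + 108 W$ ($u{\left(W,X \right)} = -8 + 3 \left(\left(1 + 5\right) + 0\right)^{2} W = -8 + 3 \left(6 + 0\right)^{2} W = -8 + 3 \cdot 6^{2} W = -8 + 3 \cdot 36 W = -8 + 108 W$)
$- 146 \left(18 + u{\left(1,-5 \right)} 5\right) = - 146 \left(18 + \left(-8 + 108 \cdot 1\right) 5\right) = - 146 \left(18 + \left(-8 + 108\right) 5\right) = - 146 \left(18 + 100 \cdot 5\right) = - 146 \left(18 + 500\right) = \left(-146\right) 518 = -75628$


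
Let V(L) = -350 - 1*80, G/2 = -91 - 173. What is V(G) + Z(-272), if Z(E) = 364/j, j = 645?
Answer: -276986/645 ≈ -429.44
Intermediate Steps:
G = -528 (G = 2*(-91 - 173) = 2*(-264) = -528)
Z(E) = 364/645
V(L) = -430 (V(L) = -350 - 80 = -430)
V(G) + Z(-272) = -430 + 364/645 = -276986/645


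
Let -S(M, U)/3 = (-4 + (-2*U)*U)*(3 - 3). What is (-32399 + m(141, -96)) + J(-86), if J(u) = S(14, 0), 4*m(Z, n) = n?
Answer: -32423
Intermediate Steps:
m(Z, n) = n/4
S(M, U) = 0 (S(M, U) = -3*(-4 + (-2*U)*U)*(3 - 3) = -3*(-4 - 2*U²)*0 = -3*0 = 0)
J(u) = 0
(-32399 + m(141, -96)) + J(-86) = (-32399 + (¼)*(-96)) + 0 = (-32399 - 24) + 0 = -32423 + 0 = -32423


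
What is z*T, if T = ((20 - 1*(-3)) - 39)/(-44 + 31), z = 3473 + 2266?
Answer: 91824/13 ≈ 7063.4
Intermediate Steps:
z = 5739
T = 16/13 (T = ((20 + 3) - 39)/(-13) = (23 - 39)*(-1/13) = -16*(-1/13) = 16/13 ≈ 1.2308)
z*T = 5739*(16/13) = 91824/13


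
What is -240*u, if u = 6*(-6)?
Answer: 8640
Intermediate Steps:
u = -36
-240*u = -240*(-36) = 8640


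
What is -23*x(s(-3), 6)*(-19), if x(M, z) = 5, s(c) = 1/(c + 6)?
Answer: 2185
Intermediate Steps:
s(c) = 1/(6 + c)
-23*x(s(-3), 6)*(-19) = -23*5*(-19) = -115*(-19) = 2185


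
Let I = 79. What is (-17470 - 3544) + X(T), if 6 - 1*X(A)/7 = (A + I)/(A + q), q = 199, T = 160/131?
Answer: -26197531/1249 ≈ -20975.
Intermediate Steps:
T = 160/131 (T = 160*(1/131) = 160/131 ≈ 1.2214)
X(A) = 42 - 7*(79 + A)/(199 + A) (X(A) = 42 - 7*(A + 79)/(A + 199) = 42 - 7*(79 + A)/(199 + A))
(-17470 - 3544) + X(T) = (-17470 - 3544) + 35*(223 + 160/131)/(199 + 160/131) = -21014 + 35*(29373/131)/(26229/131) = -21014 + 35*(131/26229)*(29373/131) = -21014 + 48955/1249 = -26197531/1249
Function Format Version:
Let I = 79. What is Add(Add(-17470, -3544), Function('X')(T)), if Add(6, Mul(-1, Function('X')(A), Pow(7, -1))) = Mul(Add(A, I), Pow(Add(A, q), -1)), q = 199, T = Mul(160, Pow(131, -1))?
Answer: Rational(-26197531, 1249) ≈ -20975.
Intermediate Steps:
T = Rational(160, 131) (T = Mul(160, Rational(1, 131)) = Rational(160, 131) ≈ 1.2214)
Function('X')(A) = Add(42, Mul(-7, Pow(Add(199, A), -1), Add(79, A))) (Function('X')(A) = Add(42, Mul(-7, Mul(Add(A, 79), Pow(Add(A, 199), -1)))) = Add(42, Mul(-7, Mul(Add(79, A), Pow(Add(199, A), -1)))) = Add(42, Mul(-7, Mul(Pow(Add(199, A), -1), Add(79, A)))) = Add(42, Mul(-7, Pow(Add(199, A), -1), Add(79, A))))
Add(Add(-17470, -3544), Function('X')(T)) = Add(Add(-17470, -3544), Mul(35, Pow(Add(199, Rational(160, 131)), -1), Add(223, Rational(160, 131)))) = Add(-21014, Mul(35, Pow(Rational(26229, 131), -1), Rational(29373, 131))) = Add(-21014, Mul(35, Rational(131, 26229), Rational(29373, 131))) = Add(-21014, Rational(48955, 1249)) = Rational(-26197531, 1249)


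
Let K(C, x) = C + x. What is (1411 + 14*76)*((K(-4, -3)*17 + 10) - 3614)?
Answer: -9214425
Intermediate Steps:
(1411 + 14*76)*((K(-4, -3)*17 + 10) - 3614) = (1411 + 14*76)*(((-4 - 3)*17 + 10) - 3614) = (1411 + 1064)*((-7*17 + 10) - 3614) = 2475*((-119 + 10) - 3614) = 2475*(-109 - 3614) = 2475*(-3723) = -9214425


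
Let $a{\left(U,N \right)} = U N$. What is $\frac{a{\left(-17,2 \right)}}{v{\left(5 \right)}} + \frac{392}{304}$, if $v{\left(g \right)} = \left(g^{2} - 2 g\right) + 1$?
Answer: $- \frac{127}{152} \approx -0.83553$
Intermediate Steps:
$v{\left(g \right)} = 1 + g^{2} - 2 g$
$a{\left(U,N \right)} = N U$
$\frac{a{\left(-17,2 \right)}}{v{\left(5 \right)}} + \frac{392}{304} = \frac{2 \left(-17\right)}{1 + 5^{2} - 10} + \frac{392}{304} = - \frac{34}{1 + 25 - 10} + 392 \cdot \frac{1}{304} = - \frac{34}{16} + \frac{49}{38} = \left(-34\right) \frac{1}{16} + \frac{49}{38} = - \frac{17}{8} + \frac{49}{38} = - \frac{127}{152}$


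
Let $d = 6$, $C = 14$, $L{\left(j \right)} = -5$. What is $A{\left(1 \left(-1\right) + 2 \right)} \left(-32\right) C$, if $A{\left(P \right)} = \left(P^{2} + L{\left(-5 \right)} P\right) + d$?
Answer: $-896$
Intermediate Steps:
$A{\left(P \right)} = 6 + P^{2} - 5 P$ ($A{\left(P \right)} = \left(P^{2} - 5 P\right) + 6 = 6 + P^{2} - 5 P$)
$A{\left(1 \left(-1\right) + 2 \right)} \left(-32\right) C = \left(6 + \left(1 \left(-1\right) + 2\right)^{2} - 5 \left(1 \left(-1\right) + 2\right)\right) \left(-32\right) 14 = \left(6 + \left(-1 + 2\right)^{2} - 5 \left(-1 + 2\right)\right) \left(-32\right) 14 = \left(6 + 1^{2} - 5\right) \left(-32\right) 14 = \left(6 + 1 - 5\right) \left(-32\right) 14 = 2 \left(-32\right) 14 = \left(-64\right) 14 = -896$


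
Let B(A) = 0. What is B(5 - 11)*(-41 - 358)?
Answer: 0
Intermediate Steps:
B(5 - 11)*(-41 - 358) = 0*(-41 - 358) = 0*(-399) = 0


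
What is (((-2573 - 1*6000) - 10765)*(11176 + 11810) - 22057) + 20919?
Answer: -444504406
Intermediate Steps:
(((-2573 - 1*6000) - 10765)*(11176 + 11810) - 22057) + 20919 = (((-2573 - 6000) - 10765)*22986 - 22057) + 20919 = ((-8573 - 10765)*22986 - 22057) + 20919 = (-19338*22986 - 22057) + 20919 = (-444503268 - 22057) + 20919 = -444525325 + 20919 = -444504406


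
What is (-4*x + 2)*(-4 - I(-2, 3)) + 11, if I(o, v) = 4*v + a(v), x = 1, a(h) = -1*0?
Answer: 43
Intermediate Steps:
a(h) = 0
I(o, v) = 4*v (I(o, v) = 4*v + 0 = 4*v)
(-4*x + 2)*(-4 - I(-2, 3)) + 11 = (-4*1 + 2)*(-4 - 4*3) + 11 = (-4 + 2)*(-4 - 1*12) + 11 = -2*(-4 - 12) + 11 = -2*(-16) + 11 = 32 + 11 = 43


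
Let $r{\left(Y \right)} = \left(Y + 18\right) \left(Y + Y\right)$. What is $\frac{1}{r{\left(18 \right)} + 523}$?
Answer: $\frac{1}{1819} \approx 0.00054975$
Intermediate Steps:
$r{\left(Y \right)} = 2 Y \left(18 + Y\right)$ ($r{\left(Y \right)} = \left(18 + Y\right) 2 Y = 2 Y \left(18 + Y\right)$)
$\frac{1}{r{\left(18 \right)} + 523} = \frac{1}{2 \cdot 18 \left(18 + 18\right) + 523} = \frac{1}{2 \cdot 18 \cdot 36 + 523} = \frac{1}{1296 + 523} = \frac{1}{1819}$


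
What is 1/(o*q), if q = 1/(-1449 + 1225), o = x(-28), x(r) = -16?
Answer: 14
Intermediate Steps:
o = -16
q = -1/224 (q = 1/(-224) = -1/224 ≈ -0.0044643)
1/(o*q) = 1/(-16*(-1/224)) = 1/(1/14) = 14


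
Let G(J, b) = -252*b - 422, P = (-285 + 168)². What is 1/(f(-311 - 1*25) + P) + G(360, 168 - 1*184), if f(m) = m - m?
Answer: 49417291/13689 ≈ 3610.0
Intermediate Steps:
f(m) = 0
P = 13689 (P = (-117)² = 13689)
G(J, b) = -422 - 252*b
1/(f(-311 - 1*25) + P) + G(360, 168 - 1*184) = 1/(0 + 13689) + (-422 - 252*(168 - 1*184)) = 1/13689 + (-422 - 252*(168 - 184)) = 1/13689 + (-422 - 252*(-16)) = 1/13689 + (-422 + 4032) = 1/13689 + 3610 = 49417291/13689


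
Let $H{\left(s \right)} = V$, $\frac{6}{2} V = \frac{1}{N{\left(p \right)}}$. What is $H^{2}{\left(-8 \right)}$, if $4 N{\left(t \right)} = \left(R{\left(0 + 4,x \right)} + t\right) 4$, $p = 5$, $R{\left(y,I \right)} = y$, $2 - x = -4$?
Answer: $\frac{1}{729} \approx 0.0013717$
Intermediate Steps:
$x = 6$ ($x = 2 - -4 = 2 + 4 = 6$)
$N{\left(t \right)} = 4 + t$ ($N{\left(t \right)} = \frac{\left(\left(0 + 4\right) + t\right) 4}{4} = \frac{\left(4 + t\right) 4}{4} = \frac{16 + 4 t}{4} = 4 + t$)
$V = \frac{1}{27}$ ($V = \frac{1}{3 \left(4 + 5\right)} = \frac{1}{3 \cdot 9} = \frac{1}{3} \cdot \frac{1}{9} = \frac{1}{27} \approx 0.037037$)
$H{\left(s \right)} = \frac{1}{27}$
$H^{2}{\left(-8 \right)} = \left(\frac{1}{27}\right)^{2} = \frac{1}{729}$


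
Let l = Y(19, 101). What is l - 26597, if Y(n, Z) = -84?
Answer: -26681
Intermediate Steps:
l = -84
l - 26597 = -84 - 26597 = -26681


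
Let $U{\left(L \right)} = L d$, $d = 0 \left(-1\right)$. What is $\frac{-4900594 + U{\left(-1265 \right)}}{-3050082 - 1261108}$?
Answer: $\frac{2450297}{2155595} \approx 1.1367$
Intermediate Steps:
$d = 0$
$U{\left(L \right)} = 0$ ($U{\left(L \right)} = L 0 = 0$)
$\frac{-4900594 + U{\left(-1265 \right)}}{-3050082 - 1261108} = \frac{-4900594 + 0}{-3050082 - 1261108} = - \frac{4900594}{-4311190} = \left(-4900594\right) \left(- \frac{1}{4311190}\right) = \frac{2450297}{2155595}$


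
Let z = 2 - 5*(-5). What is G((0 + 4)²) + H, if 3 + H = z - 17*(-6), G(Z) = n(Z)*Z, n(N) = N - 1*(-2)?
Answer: 414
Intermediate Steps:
n(N) = 2 + N (n(N) = N + 2 = 2 + N)
G(Z) = Z*(2 + Z) (G(Z) = (2 + Z)*Z = Z*(2 + Z))
z = 27 (z = 2 + 25 = 27)
H = 126 (H = -3 + (27 - 17*(-6)) = -3 + (27 + 102) = -3 + 129 = 126)
G((0 + 4)²) + H = (0 + 4)²*(2 + (0 + 4)²) + 126 = 4²*(2 + 4²) + 126 = 16*(2 + 16) + 126 = 16*18 + 126 = 288 + 126 = 414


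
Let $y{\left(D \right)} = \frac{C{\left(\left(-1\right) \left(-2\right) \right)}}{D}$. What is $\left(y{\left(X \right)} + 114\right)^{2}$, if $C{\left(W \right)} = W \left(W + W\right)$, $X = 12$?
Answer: $\frac{118336}{9} \approx 13148.0$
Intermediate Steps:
$C{\left(W \right)} = 2 W^{2}$ ($C{\left(W \right)} = W 2 W = 2 W^{2}$)
$y{\left(D \right)} = \frac{8}{D}$ ($y{\left(D \right)} = \frac{2 \left(\left(-1\right) \left(-2\right)\right)^{2}}{D} = \frac{2 \cdot 2^{2}}{D} = \frac{2 \cdot 4}{D} = \frac{8}{D}$)
$\left(y{\left(X \right)} + 114\right)^{2} = \left(\frac{8}{12} + 114\right)^{2} = \left(8 \cdot \frac{1}{12} + 114\right)^{2} = \left(\frac{2}{3} + 114\right)^{2} = \left(\frac{344}{3}\right)^{2} = \frac{118336}{9}$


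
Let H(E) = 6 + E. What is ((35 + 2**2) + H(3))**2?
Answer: 2304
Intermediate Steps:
((35 + 2**2) + H(3))**2 = ((35 + 2**2) + (6 + 3))**2 = ((35 + 4) + 9)**2 = (39 + 9)**2 = 48**2 = 2304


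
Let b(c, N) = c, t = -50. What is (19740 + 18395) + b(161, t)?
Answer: 38296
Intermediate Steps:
(19740 + 18395) + b(161, t) = (19740 + 18395) + 161 = 38135 + 161 = 38296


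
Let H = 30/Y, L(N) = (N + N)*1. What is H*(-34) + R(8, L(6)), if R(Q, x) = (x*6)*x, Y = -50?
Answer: 4422/5 ≈ 884.40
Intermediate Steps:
L(N) = 2*N (L(N) = (2*N)*1 = 2*N)
H = -3/5 (H = 30/(-50) = 30*(-1/50) = -3/5 ≈ -0.60000)
R(Q, x) = 6*x**2 (R(Q, x) = (6*x)*x = 6*x**2)
H*(-34) + R(8, L(6)) = -3/5*(-34) + 6*(2*6)**2 = 102/5 + 6*12**2 = 102/5 + 6*144 = 102/5 + 864 = 4422/5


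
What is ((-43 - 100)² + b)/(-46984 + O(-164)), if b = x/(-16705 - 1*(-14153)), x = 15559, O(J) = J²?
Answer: -52170289/51264576 ≈ -1.0177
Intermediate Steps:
b = -15559/2552 (b = 15559/(-16705 - 1*(-14153)) = 15559/(-16705 + 14153) = 15559/(-2552) = 15559*(-1/2552) = -15559/2552 ≈ -6.0968)
((-43 - 100)² + b)/(-46984 + O(-164)) = ((-43 - 100)² - 15559/2552)/(-46984 + (-164)²) = ((-143)² - 15559/2552)/(-46984 + 26896) = (20449 - 15559/2552)/(-20088) = (52170289/2552)*(-1/20088) = -52170289/51264576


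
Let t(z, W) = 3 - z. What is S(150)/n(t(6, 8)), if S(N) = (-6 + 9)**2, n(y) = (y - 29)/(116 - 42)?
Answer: -333/16 ≈ -20.813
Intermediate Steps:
n(y) = -29/74 + y/74 (n(y) = (-29 + y)/74 = (-29 + y)*(1/74) = -29/74 + y/74)
S(N) = 9 (S(N) = 3**2 = 9)
S(150)/n(t(6, 8)) = 9/(-29/74 + (3 - 1*6)/74) = 9/(-29/74 + (3 - 6)/74) = 9/(-29/74 + (1/74)*(-3)) = 9/(-29/74 - 3/74) = 9/(-16/37) = 9*(-37/16) = -333/16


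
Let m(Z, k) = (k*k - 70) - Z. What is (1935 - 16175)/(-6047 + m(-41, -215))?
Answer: -14240/40149 ≈ -0.35468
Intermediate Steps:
m(Z, k) = -70 + k² - Z (m(Z, k) = (k² - 70) - Z = (-70 + k²) - Z = -70 + k² - Z)
(1935 - 16175)/(-6047 + m(-41, -215)) = (1935 - 16175)/(-6047 + (-70 + (-215)² - 1*(-41))) = -14240/(-6047 + (-70 + 46225 + 41)) = -14240/(-6047 + 46196) = -14240/40149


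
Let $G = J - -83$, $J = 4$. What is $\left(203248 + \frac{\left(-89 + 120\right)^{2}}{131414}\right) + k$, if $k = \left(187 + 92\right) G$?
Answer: $\frac{29899445655}{131414} \approx 2.2752 \cdot 10^{5}$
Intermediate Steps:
$G = 87$ ($G = 4 - -83 = 4 + 83 = 87$)
$k = 24273$ ($k = \left(187 + 92\right) 87 = 279 \cdot 87 = 24273$)
$\left(203248 + \frac{\left(-89 + 120\right)^{2}}{131414}\right) + k = \left(203248 + \frac{\left(-89 + 120\right)^{2}}{131414}\right) + 24273 = \left(203248 + 31^{2} \cdot \frac{1}{131414}\right) + 24273 = \left(203248 + 961 \cdot \frac{1}{131414}\right) + 24273 = \left(203248 + \frac{961}{131414}\right) + 24273 = \frac{26709633633}{131414} + 24273 = \frac{29899445655}{131414}$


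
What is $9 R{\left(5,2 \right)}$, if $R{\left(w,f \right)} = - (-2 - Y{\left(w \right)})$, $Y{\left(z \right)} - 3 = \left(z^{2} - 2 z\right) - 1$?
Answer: $171$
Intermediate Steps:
$Y{\left(z \right)} = 2 + z^{2} - 2 z$ ($Y{\left(z \right)} = 3 - \left(1 - z^{2} + 2 z\right) = 2 + z^{2} - 2 z$)
$R{\left(w,f \right)} = 4 + w^{2} - 2 w$ ($R{\left(w,f \right)} = - (-2 - \left(2 + w^{2} - 2 w\right)) = - (-4 - w^{2} + 2 w) = 4 + w^{2} - 2 w$)
$9 R{\left(5,2 \right)} = 9 \left(4 + 5^{2} - 10\right) = 9 \left(4 + 25 - 10\right) = 9 \cdot 19 = 171$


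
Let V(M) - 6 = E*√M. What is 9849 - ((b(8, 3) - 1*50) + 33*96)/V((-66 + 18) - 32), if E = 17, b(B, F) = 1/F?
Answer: 114022367/11578 + 159035*I*√5/17367 ≈ 9848.2 + 20.476*I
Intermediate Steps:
V(M) = 6 + 17*√M
9849 - ((b(8, 3) - 1*50) + 33*96)/V((-66 + 18) - 32) = 9849 - ((1/3 - 1*50) + 33*96)/(6 + 17*√((-66 + 18) - 32)) = 9849 - ((⅓ - 50) + 3168)/(6 + 17*√(-48 - 32)) = 9849 - (-149/3 + 3168)/(6 + 17*√(-80)) = 9849 - 9355/(3*(6 + 17*(4*I*√5))) = 9849 - 9355/(3*(6 + 68*I*√5))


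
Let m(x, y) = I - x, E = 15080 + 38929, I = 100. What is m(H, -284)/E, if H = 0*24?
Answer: 100/54009 ≈ 0.0018515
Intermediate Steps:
E = 54009
H = 0
m(x, y) = 100 - x
m(H, -284)/E = (100 - 1*0)/54009 = (100 + 0)*(1/54009) = 100*(1/54009) = 100/54009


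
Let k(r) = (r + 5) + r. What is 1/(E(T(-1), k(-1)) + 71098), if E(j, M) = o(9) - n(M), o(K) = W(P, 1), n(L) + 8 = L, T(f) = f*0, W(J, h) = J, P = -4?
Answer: 1/71099 ≈ 1.4065e-5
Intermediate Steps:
k(r) = 5 + 2*r (k(r) = (5 + r) + r = 5 + 2*r)
T(f) = 0
n(L) = -8 + L
o(K) = -4
E(j, M) = 4 - M (E(j, M) = -4 - (-8 + M) = -4 + (8 - M) = 4 - M)
1/(E(T(-1), k(-1)) + 71098) = 1/((4 - (5 + 2*(-1))) + 71098) = 1/((4 - (5 - 2)) + 71098) = 1/((4 - 1*3) + 71098) = 1/((4 - 3) + 71098) = 1/(1 + 71098) = 1/71099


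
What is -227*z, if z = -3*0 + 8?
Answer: -1816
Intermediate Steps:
z = 8 (z = 0 + 8 = 8)
-227*z = -227*8 = -1816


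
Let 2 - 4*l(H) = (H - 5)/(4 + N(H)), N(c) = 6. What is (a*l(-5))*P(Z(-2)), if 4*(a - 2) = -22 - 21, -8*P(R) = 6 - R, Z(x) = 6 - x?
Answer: -105/64 ≈ -1.6406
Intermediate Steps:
P(R) = -3/4 + R/8 (P(R) = -(6 - R)/8 = -3/4 + R/8)
a = -35/4 (a = 2 + (-22 - 21)/4 = 2 + (1/4)*(-43) = 2 - 43/4 = -35/4 ≈ -8.7500)
l(H) = 5/8 - H/40 (l(H) = 1/2 - (H - 5)/(4*(4 + 6)) = 1/2 - (-5 + H)/(4*10) = 1/2 - (-1/2 + H/10)/4 = 1/2 + (1/8 - H/40) = 5/8 - H/40)
(a*l(-5))*P(Z(-2)) = (-35*(5/8 - 1/40*(-5))/4)*(-3/4 + (6 - 1*(-2))/8) = (-35*(5/8 + 1/8)/4)*(-3/4 + (6 + 2)/8) = (-35/4*3/4)*(-3/4 + (1/8)*8) = -105*(-3/4 + 1)/16 = -105/16*1/4 = -105/64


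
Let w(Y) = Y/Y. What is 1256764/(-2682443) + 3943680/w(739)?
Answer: 10578695553476/2682443 ≈ 3.9437e+6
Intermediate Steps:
w(Y) = 1
1256764/(-2682443) + 3943680/w(739) = 1256764/(-2682443) + 3943680/1 = 1256764*(-1/2682443) + 3943680*1 = -1256764/2682443 + 3943680 = 10578695553476/2682443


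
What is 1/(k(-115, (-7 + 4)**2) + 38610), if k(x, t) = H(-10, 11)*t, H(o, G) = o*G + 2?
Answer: 1/37638 ≈ 2.6569e-5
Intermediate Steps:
H(o, G) = 2 + G*o (H(o, G) = G*o + 2 = 2 + G*o)
k(x, t) = -108*t (k(x, t) = (2 + 11*(-10))*t = (2 - 110)*t = -108*t)
1/(k(-115, (-7 + 4)**2) + 38610) = 1/(-108*(-7 + 4)**2 + 38610) = 1/(-108*(-3)**2 + 38610) = 1/(-108*9 + 38610) = 1/(-972 + 38610) = 1/37638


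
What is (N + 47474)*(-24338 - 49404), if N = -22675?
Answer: -1828727858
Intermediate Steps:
(N + 47474)*(-24338 - 49404) = (-22675 + 47474)*(-24338 - 49404) = 24799*(-73742) = -1828727858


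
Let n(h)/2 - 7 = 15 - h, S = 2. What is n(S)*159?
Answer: 6360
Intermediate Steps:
n(h) = 44 - 2*h (n(h) = 14 + 2*(15 - h) = 14 + (30 - 2*h) = 44 - 2*h)
n(S)*159 = (44 - 2*2)*159 = (44 - 4)*159 = 40*159 = 6360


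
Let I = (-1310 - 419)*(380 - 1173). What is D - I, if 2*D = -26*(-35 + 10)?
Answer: -1370772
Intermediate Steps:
I = 1371097 (I = -1729*(-793) = 1371097)
D = 325 (D = (-26*(-35 + 10))/2 = (-26*(-25))/2 = (½)*650 = 325)
D - I = 325 - 1*1371097 = 325 - 1371097 = -1370772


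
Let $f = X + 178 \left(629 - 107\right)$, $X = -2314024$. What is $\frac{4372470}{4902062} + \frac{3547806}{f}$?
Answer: $- \frac{1919959219803}{2722002281174} \approx -0.70535$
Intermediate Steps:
$f = -2221108$ ($f = -2314024 + 178 \left(629 - 107\right) = -2314024 + 178 \cdot 522 = -2314024 + 92916 = -2221108$)
$\frac{4372470}{4902062} + \frac{3547806}{f} = \frac{4372470}{4902062} + \frac{3547806}{-2221108} = 4372470 \cdot \frac{1}{4902062} + 3547806 \left(- \frac{1}{2221108}\right) = \frac{2186235}{2451031} - \frac{1773903}{1110554} = - \frac{1919959219803}{2722002281174}$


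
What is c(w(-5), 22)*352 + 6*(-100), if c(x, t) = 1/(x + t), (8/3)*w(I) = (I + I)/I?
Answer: -53192/91 ≈ -584.53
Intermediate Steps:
w(I) = 3/4 (w(I) = 3*((I + I)/I)/8 = 3*((2*I)/I)/8 = (3/8)*2 = 3/4)
c(x, t) = 1/(t + x)
c(w(-5), 22)*352 + 6*(-100) = 352/(22 + 3/4) + 6*(-100) = 352/(91/4) - 600 = (4/91)*352 - 600 = 1408/91 - 600 = -53192/91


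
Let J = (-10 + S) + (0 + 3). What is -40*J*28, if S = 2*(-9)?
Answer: 28000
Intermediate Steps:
S = -18
J = -25 (J = (-10 - 18) + (0 + 3) = -28 + 3 = -25)
-40*J*28 = -40*(-25)*28 = 1000*28 = 28000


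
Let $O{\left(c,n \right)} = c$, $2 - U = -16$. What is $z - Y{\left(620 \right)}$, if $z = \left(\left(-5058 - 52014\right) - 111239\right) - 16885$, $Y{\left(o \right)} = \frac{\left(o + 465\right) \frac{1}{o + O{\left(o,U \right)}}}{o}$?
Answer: $- \frac{918572167}{4960} \approx -1.852 \cdot 10^{5}$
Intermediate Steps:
$U = 18$ ($U = 2 - -16 = 2 + 16 = 18$)
$Y{\left(o \right)} = \frac{465 + o}{2 o^{2}}$ ($Y{\left(o \right)} = \frac{\left(o + 465\right) \frac{1}{o + o}}{o} = \frac{\left(465 + o\right) \frac{1}{2 o}}{o} = \frac{\frac{1}{2} \frac{1}{o} \left(465 + o\right)}{o} = \frac{465 + o}{2 o^{2}}$)
$z = -185196$ ($z = \left(-57072 - 111239\right) - 16885 = -168311 - 16885 = -185196$)
$z - Y{\left(620 \right)} = -185196 - \frac{465 + 620}{2 \cdot 384400} = -185196 - \frac{1}{2} \cdot \frac{1}{384400} \cdot 1085 = -185196 - \frac{7}{4960} = - \frac{918572167}{4960}$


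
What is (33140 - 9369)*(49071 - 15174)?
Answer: 805765587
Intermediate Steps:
(33140 - 9369)*(49071 - 15174) = 23771*33897 = 805765587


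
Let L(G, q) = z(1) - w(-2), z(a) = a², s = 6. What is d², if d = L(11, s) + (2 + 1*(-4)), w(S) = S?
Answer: 1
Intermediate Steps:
L(G, q) = 3 (L(G, q) = 1² - 1*(-2) = 1 + 2 = 3)
d = 1 (d = 3 + (2 + 1*(-4)) = 3 + (2 - 4) = 3 - 2 = 1)
d² = 1² = 1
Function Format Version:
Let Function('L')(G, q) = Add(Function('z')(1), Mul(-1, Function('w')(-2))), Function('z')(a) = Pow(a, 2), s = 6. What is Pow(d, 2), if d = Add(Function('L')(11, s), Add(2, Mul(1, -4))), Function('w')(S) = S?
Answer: 1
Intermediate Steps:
Function('L')(G, q) = 3 (Function('L')(G, q) = Add(Pow(1, 2), Mul(-1, -2)) = Add(1, 2) = 3)
d = 1 (d = Add(3, Add(2, Mul(1, -4))) = Add(3, Add(2, -4)) = Add(3, -2) = 1)
Pow(d, 2) = Pow(1, 2) = 1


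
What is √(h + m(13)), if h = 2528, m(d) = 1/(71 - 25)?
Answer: 3*√594366/46 ≈ 50.279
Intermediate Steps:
m(d) = 1/46
√(h + m(13)) = √(2528 + 1/46) = √(116289/46) = 3*√594366/46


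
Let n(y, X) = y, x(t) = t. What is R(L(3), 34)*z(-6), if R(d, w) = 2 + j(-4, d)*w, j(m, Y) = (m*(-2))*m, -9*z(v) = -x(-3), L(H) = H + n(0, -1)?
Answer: 362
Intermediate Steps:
L(H) = H (L(H) = H + 0 = H)
z(v) = -⅓ (z(v) = -(-1)*(-3)/9 = -⅑*3 = -⅓)
j(m, Y) = -2*m² (j(m, Y) = (-2*m)*m = -2*m²)
R(d, w) = 2 - 32*w (R(d, w) = 2 + (-2*(-4)²)*w = 2 + (-2*16)*w = 2 - 32*w)
R(L(3), 34)*z(-6) = (2 - 32*34)*(-⅓) = (2 - 1088)*(-⅓) = -1086*(-⅓) = 362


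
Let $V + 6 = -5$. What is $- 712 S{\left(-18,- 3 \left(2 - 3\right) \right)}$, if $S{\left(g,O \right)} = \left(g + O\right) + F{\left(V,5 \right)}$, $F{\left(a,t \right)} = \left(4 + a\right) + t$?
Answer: $12104$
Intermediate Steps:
$V = -11$ ($V = -6 - 5 = -11$)
$F{\left(a,t \right)} = 4 + a + t$
$S{\left(g,O \right)} = -2 + O + g$ ($S{\left(g,O \right)} = \left(g + O\right) + \left(4 - 11 + 5\right) = \left(O + g\right) - 2 = -2 + O + g$)
$- 712 S{\left(-18,- 3 \left(2 - 3\right) \right)} = - 712 \left(-2 - 3 \left(2 - 3\right) - 18\right) = - 712 \left(-2 - -3 - 18\right) = - 712 \left(-2 + 3 - 18\right) = \left(-712\right) \left(-17\right) = 12104$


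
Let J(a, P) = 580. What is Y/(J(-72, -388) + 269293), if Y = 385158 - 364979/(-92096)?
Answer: 35471876147/24854223808 ≈ 1.4272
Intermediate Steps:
Y = 35471876147/92096 (Y = 385158 - 364979*(-1)/92096 = 385158 - 1*(-364979/92096) = 385158 + 364979/92096 = 35471876147/92096 ≈ 3.8516e+5)
Y/(J(-72, -388) + 269293) = 35471876147/(92096*(580 + 269293)) = (35471876147/92096)/269873 = (35471876147/92096)*(1/269873) = 35471876147/24854223808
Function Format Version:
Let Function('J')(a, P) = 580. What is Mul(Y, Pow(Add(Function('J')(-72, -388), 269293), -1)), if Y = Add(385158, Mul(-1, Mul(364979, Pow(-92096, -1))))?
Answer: Rational(35471876147, 24854223808) ≈ 1.4272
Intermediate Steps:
Y = Rational(35471876147, 92096) (Y = Add(385158, Mul(-1, Mul(364979, Rational(-1, 92096)))) = Add(385158, Mul(-1, Rational(-364979, 92096))) = Add(385158, Rational(364979, 92096)) = Rational(35471876147, 92096) ≈ 3.8516e+5)
Mul(Y, Pow(Add(Function('J')(-72, -388), 269293), -1)) = Mul(Rational(35471876147, 92096), Pow(Add(580, 269293), -1)) = Mul(Rational(35471876147, 92096), Pow(269873, -1)) = Mul(Rational(35471876147, 92096), Rational(1, 269873)) = Rational(35471876147, 24854223808)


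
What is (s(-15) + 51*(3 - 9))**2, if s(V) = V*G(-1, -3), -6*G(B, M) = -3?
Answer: 393129/4 ≈ 98282.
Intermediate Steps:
G(B, M) = 1/2 (G(B, M) = -1/6*(-3) = 1/2)
s(V) = V/2 (s(V) = V*(1/2) = V/2)
(s(-15) + 51*(3 - 9))**2 = ((1/2)*(-15) + 51*(3 - 9))**2 = (-15/2 + 51*(-6))**2 = (-15/2 - 306)**2 = (-627/2)**2 = 393129/4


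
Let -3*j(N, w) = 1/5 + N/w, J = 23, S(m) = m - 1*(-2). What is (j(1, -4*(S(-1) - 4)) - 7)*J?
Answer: -29371/180 ≈ -163.17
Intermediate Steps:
S(m) = 2 + m (S(m) = m + 2 = 2 + m)
j(N, w) = -1/15 - N/(3*w) (j(N, w) = -(1/5 + N/w)/3 = -(1*(⅕) + N/w)/3 = -(⅕ + N/w)/3 = -1/15 - N/(3*w))
(j(1, -4*(S(-1) - 4)) - 7)*J = ((-(-4)*((2 - 1) - 4) - 5*1)/(15*((-4*((2 - 1) - 4)))) - 7)*23 = ((-(-4)*(1 - 4) - 5)/(15*((-4*(1 - 4)))) - 7)*23 = ((-(-4)*(-3) - 5)/(15*((-4*(-3)))) - 7)*23 = ((1/15)*(-1*12 - 5)/12 - 7)*23 = ((1/15)*(1/12)*(-12 - 5) - 7)*23 = ((1/15)*(1/12)*(-17) - 7)*23 = (-17/180 - 7)*23 = -1277/180*23 = -29371/180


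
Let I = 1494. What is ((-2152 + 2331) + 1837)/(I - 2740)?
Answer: -144/89 ≈ -1.6180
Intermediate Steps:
((-2152 + 2331) + 1837)/(I - 2740) = ((-2152 + 2331) + 1837)/(1494 - 2740) = (179 + 1837)/(-1246) = 2016*(-1/1246) = -144/89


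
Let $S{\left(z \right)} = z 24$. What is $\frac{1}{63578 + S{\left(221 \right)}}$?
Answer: $\frac{1}{68882} \approx 1.4518 \cdot 10^{-5}$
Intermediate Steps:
$S{\left(z \right)} = 24 z$
$\frac{1}{63578 + S{\left(221 \right)}} = \frac{1}{63578 + 24 \cdot 221} = \frac{1}{63578 + 5304} = \frac{1}{68882}$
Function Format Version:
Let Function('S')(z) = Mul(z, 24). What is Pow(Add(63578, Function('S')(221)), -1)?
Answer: Rational(1, 68882) ≈ 1.4518e-5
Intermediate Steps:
Function('S')(z) = Mul(24, z)
Pow(Add(63578, Function('S')(221)), -1) = Pow(Add(63578, Mul(24, 221)), -1) = Pow(Add(63578, 5304), -1) = Pow(68882, -1) = Rational(1, 68882)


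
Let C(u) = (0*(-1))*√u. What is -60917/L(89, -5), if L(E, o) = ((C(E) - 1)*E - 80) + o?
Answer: 60917/174 ≈ 350.10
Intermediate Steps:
C(u) = 0 (C(u) = 0*√u = 0)
L(E, o) = -80 + o - E (L(E, o) = ((0 - 1)*E - 80) + o = (-E - 80) + o = (-80 - E) + o = -80 + o - E)
-60917/L(89, -5) = -60917/(-80 - 5 - 1*89) = -60917/(-80 - 5 - 89) = -60917/(-174) = -60917*(-1/174) = 60917/174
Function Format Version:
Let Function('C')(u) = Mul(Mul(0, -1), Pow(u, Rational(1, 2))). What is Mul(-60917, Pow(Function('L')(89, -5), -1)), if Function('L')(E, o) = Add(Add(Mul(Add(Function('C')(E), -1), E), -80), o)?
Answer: Rational(60917, 174) ≈ 350.10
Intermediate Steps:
Function('C')(u) = 0 (Function('C')(u) = Mul(0, Pow(u, Rational(1, 2))) = 0)
Function('L')(E, o) = Add(-80, o, Mul(-1, E)) (Function('L')(E, o) = Add(Add(Mul(Add(0, -1), E), -80), o) = Add(Add(Mul(-1, E), -80), o) = Add(Add(-80, Mul(-1, E)), o) = Add(-80, o, Mul(-1, E)))
Mul(-60917, Pow(Function('L')(89, -5), -1)) = Mul(-60917, Pow(Add(-80, -5, Mul(-1, 89)), -1)) = Mul(-60917, Pow(Add(-80, -5, -89), -1)) = Mul(-60917, Pow(-174, -1)) = Mul(-60917, Rational(-1, 174)) = Rational(60917, 174)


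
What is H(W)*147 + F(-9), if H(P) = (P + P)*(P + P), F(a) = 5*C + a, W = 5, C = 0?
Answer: 14691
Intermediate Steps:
F(a) = a (F(a) = 5*0 + a = 0 + a = a)
H(P) = 4*P² (H(P) = (2*P)*(2*P) = 4*P²)
H(W)*147 + F(-9) = (4*5²)*147 - 9 = (4*25)*147 - 9 = 100*147 - 9 = 14700 - 9 = 14691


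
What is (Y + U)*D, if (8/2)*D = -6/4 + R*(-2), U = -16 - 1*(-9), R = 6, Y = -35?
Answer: 567/4 ≈ 141.75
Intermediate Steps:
U = -7 (U = -16 + 9 = -7)
D = -27/8 (D = (-6/4 + 6*(-2))/4 = (-6*¼ - 12)/4 = (-3/2 - 12)/4 = (¼)*(-27/2) = -27/8 ≈ -3.3750)
(Y + U)*D = (-35 - 7)*(-27/8) = -42*(-27/8) = 567/4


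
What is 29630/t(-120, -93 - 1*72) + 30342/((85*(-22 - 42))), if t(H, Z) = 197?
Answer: 77604913/535840 ≈ 144.83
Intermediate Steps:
29630/t(-120, -93 - 1*72) + 30342/((85*(-22 - 42))) = 29630/197 + 30342/((85*(-22 - 42))) = 29630*(1/197) + 30342/((85*(-64))) = 29630/197 + 30342/(-5440) = 29630/197 + 30342*(-1/5440) = 29630/197 - 15171/2720 = 77604913/535840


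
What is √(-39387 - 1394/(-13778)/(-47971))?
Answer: 5*I*√509718671814022/568799 ≈ 198.46*I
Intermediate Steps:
√(-39387 - 1394/(-13778)/(-47971)) = √(-39387 - 1394*(-1/13778)*(-1/47971)) = √(-39387 + (697/6889)*(-1/47971)) = √(-39387 - 697/330472219) = √(-13016309290450/330472219) = 5*I*√509718671814022/568799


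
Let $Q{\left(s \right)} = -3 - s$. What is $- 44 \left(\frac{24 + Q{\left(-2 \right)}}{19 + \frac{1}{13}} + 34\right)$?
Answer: $- \frac{96041}{62} \approx -1549.0$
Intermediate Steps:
$- 44 \left(\frac{24 + Q{\left(-2 \right)}}{19 + \frac{1}{13}} + 34\right) = - 44 \left(\frac{24 - 1}{19 + \frac{1}{13}} + 34\right) = - 44 \left(\frac{24 + \left(-3 + 2\right)}{19 + \frac{1}{13}} + 34\right) = - 44 \left(\frac{24 - 1}{\frac{248}{13}} + 34\right) = - 44 \left(23 \cdot \frac{13}{248} + 34\right) = - 44 \left(\frac{299}{248} + 34\right) = \left(-44\right) \frac{8731}{248} = - \frac{96041}{62}$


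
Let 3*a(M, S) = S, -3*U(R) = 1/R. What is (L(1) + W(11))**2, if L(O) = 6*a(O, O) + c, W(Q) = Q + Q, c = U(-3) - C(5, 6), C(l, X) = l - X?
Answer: 51076/81 ≈ 630.57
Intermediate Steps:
U(R) = -1/(3*R)
a(M, S) = S/3
c = 10/9 (c = -1/3/(-3) - (5 - 1*6) = -1/3*(-1/3) - (5 - 6) = 1/9 - 1*(-1) = 1/9 + 1 = 10/9 ≈ 1.1111)
W(Q) = 2*Q
L(O) = 10/9 + 2*O (L(O) = 6*(O/3) + 10/9 = 2*O + 10/9 = 10/9 + 2*O)
(L(1) + W(11))**2 = ((10/9 + 2*1) + 2*11)**2 = ((10/9 + 2) + 22)**2 = (28/9 + 22)**2 = (226/9)**2 = 51076/81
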